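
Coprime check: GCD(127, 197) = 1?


Euclidean algorithm:
197 = 1 * 127 + 70
127 = 1 * 70 + 57
70 = 1 * 57 + 13
57 = 4 * 13 + 5
13 = 2 * 5 + 3
5 = 1 * 3 + 2
3 = 1 * 2 + 1
2 = 2 * 1 + 0
GCD(127, 197) = 1

Yes, coprime (GCD = 1)


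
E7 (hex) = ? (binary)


E7 (base 16) = 231 (decimal)
231 (decimal) = 11100111 (base 2)


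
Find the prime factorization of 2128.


2128 / 2 = 1064
1064 / 2 = 532
532 / 2 = 266
266 / 2 = 133
133 / 7 = 19
19 / 19 = 1
2128 = 2^4 × 7 × 19


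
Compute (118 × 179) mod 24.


118 × 179 = 21122
21122 mod 24 = 2


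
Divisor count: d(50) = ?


50 = 2^1 × 5^2
d(50) = (1+1) × (2+1) = 6

6 divisors


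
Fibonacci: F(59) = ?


Sequence: 1, 1, 2, 3, 5, 8, 13, 21, 34, 55, 89, 144, 233, 377, 610, 987, 1597, 2584, 4181, 6765, 10946, 17711, 28657, 46368, 75025, 121393, 196418, 317811, 514229, 832040, 1346269, 2178309, 3524578, 5702887, 9227465, 14930352, 24157817, 39088169, 63245986, 102334155, 165580141, 267914296, 433494437, 701408733, 1134903170, 1836311903, 2971215073, 4807526976, 7778742049, 12586269025, 20365011074, 32951280099, 53316291173, 86267571272, 139583862445, 225851433717, 365435296162, 591286729879, 956722026041
F(59) = 956722026041


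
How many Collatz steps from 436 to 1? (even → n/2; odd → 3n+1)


436 → 218 → 109 → 328 → 164 → 82 → 41 → 124 → 62 → 31 → 94 → 47 → 142 → 71 → 214 → 107 → 322 → 161 → 484 → 242 → 121 → 364 → 182 → 91 → 274 → 137 → 412 → 206 → 103 → 310 → 155 → 466 → 233 → 700 → 350 → 175 → 526 → 263 → 790 → 395 → 1186 → 593 → 1780 → 890 → 445 → 1336 → 668 → 334 → 167 → 502 → 251 → 754 → 377 → 1132 → 566 → 283 → 850 → 425 → 1276 → 638 → 319 → 958 → 479 → 1438 → 719 → 2158 → 1079 → 3238 → 1619 → 4858 → 2429 → 7288 → 3644 → 1822 → 911 → 2734 → 1367 → 4102 → 2051 → 6154 → 3077 → 9232 → 4616 → 2308 → 1154 → 577 → 1732 → 866 → 433 → 1300 → 650 → 325 → 976 → 488 → 244 → 122 → 61 → 184 → 92 → 46 → 23 → 70 → 35 → 106 → 53 → 160 → 80 → 40 → 20 → 10 → 5 → 16 → 8 → 4 → 2 → 1
Total steps = 115

115 steps


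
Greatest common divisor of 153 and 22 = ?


153 = 6 * 22 + 21
22 = 1 * 21 + 1
21 = 21 * 1 + 0
GCD = 1


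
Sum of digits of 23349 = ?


2 + 3 + 3 + 4 + 9 = 21


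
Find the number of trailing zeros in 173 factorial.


floor(173/5) = 34
floor(173/25) = 6
floor(173/125) = 1
Total = 41

41 trailing zeros


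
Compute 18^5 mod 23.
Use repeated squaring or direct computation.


18^1 mod 23 = 18
18^2 mod 23 = 2
18^3 mod 23 = 13
18^4 mod 23 = 4
18^5 mod 23 = 3


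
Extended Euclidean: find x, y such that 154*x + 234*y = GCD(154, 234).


Tabular extended Euclidean (each row: r = 154*s + 234*t):
r=154, s=1, t=0
r=234, s=0, t=1
q=0: r=154, s=1, t=0   [154*(1) + 234*(0) = 154]
q=1: r=80, s=-1, t=1   [154*(-1) + 234*(1) = 80]
q=1: r=74, s=2, t=-1   [154*(2) + 234*(-1) = 74]
q=1: r=6, s=-3, t=2   [154*(-3) + 234*(2) = 6]
q=12: r=2, s=38, t=-25   [154*(38) + 234*(-25) = 2]
q=3: r=0, s=-117, t=77   [154*(-117) + 234*(77) = 0]
GCD = 2; from the row with r=2: x=38, y=-25
Check: 154*(38) + 234*(-25) = 5852 - 5850 = 2

GCD = 2, x = 38, y = -25


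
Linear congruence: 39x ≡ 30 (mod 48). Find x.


GCD(39, 48) = 3 divides 30
Divide: 13x ≡ 10 (mod 16)
x ≡ 2 (mod 16)


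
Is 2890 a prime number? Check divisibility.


2890 / 2 = 1445 (exact division)
2890 is NOT prime.

No, 2890 is not prime


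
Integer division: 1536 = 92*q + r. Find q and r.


1536 = 92 * 16 + 64
Check: 1472 + 64 = 1536

q = 16, r = 64


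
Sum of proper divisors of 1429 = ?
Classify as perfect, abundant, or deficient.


Proper divisors: 1
Sum = 1 = 1
1 < 1429 → deficient

s(1429) = 1 (deficient)


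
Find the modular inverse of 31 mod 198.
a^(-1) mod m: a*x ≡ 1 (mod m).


Use the extended Euclidean algorithm on (198, 31); each row r = 198*s + 31*t:
r=198, s=1, t=0
r=31, s=0, t=1
q=6: r=12, s=1, t=-6   [198*(1) + 31*(-6) = 12]
q=2: r=7, s=-2, t=13   [198*(-2) + 31*(13) = 7]
q=1: r=5, s=3, t=-19   [198*(3) + 31*(-19) = 5]
q=1: r=2, s=-5, t=32   [198*(-5) + 31*(32) = 2]
q=2: r=1, s=13, t=-83   [198*(13) + 31*(-83) = 1]
q=2: r=0, s=-31, t=198   [198*(-31) + 31*(198) = 0]
GCD = 1 with t = -83, so 31*(-83) ≡ 1 (mod 198)
Inverse = -83 mod 198 = 115
Check: 31 * 115 = 3565 ≡ 1 (mod 198)

31^(-1) ≡ 115 (mod 198)


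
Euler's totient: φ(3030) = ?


3030 = 2 × 3 × 5 × 101
Prime factors: 2, 3, 5, 101
φ(3030) = 3030 × (1-1/2) × (1-1/3) × (1-1/5) × (1-1/101)
= 3030 × 1/2 × 2/3 × 4/5 × 100/101 = 800

φ(3030) = 800


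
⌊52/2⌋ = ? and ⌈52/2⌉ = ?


52/2 = 26.0000
floor = 26
ceil = 26

floor = 26, ceil = 26


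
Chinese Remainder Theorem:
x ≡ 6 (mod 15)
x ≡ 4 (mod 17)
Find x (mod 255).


M = 15*17 = 255
M1 = M/15 = 17, M2 = M/17 = 15
M1^(-1) mod 15 = 8, M2^(-1) mod 17 = 8
x = 6*17*8 + 4*15*8 = 1296
1296 mod 255 = 21
Check: 21 mod 15 = 6 ✓, 21 mod 17 = 4 ✓

x ≡ 21 (mod 255)


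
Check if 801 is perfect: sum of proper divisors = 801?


Proper divisors of 801: 1, 3, 9, 89, 267
Sum = 1 + 3 + 9 + 89 + 267 = 369

No, 801 is not perfect (369 ≠ 801)


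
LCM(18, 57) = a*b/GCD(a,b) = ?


GCD(18, 57) = 3
LCM = 18*57/3 = 1026/3 = 342

LCM = 342


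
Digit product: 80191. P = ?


8 × 0 × 1 × 9 × 1 = 0


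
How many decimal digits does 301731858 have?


301731858 has 9 digits in base 10
floor(log10(301731858)) + 1 = floor(8.4796) + 1 = 9

9 digits (base 10)


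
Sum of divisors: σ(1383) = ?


Divisors of 1383: 1, 3, 461, 1383
Sum = 1 + 3 + 461 + 1383 = 1848

σ(1383) = 1848


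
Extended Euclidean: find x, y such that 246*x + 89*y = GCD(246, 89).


Tabular extended Euclidean (each row: r = 246*s + 89*t):
r=246, s=1, t=0
r=89, s=0, t=1
q=2: r=68, s=1, t=-2   [246*(1) + 89*(-2) = 68]
q=1: r=21, s=-1, t=3   [246*(-1) + 89*(3) = 21]
q=3: r=5, s=4, t=-11   [246*(4) + 89*(-11) = 5]
q=4: r=1, s=-17, t=47   [246*(-17) + 89*(47) = 1]
q=5: r=0, s=89, t=-246   [246*(89) + 89*(-246) = 0]
GCD = 1; from the row with r=1: x=-17, y=47
Check: 246*(-17) + 89*(47) = -4182 + 4183 = 1

GCD = 1, x = -17, y = 47


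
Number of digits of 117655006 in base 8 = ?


117655006 in base 8 = 700642736
Number of digits = 9

9 digits (base 8)


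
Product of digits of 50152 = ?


5 × 0 × 1 × 5 × 2 = 0


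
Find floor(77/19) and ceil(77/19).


77/19 = 4.0526
floor = 4
ceil = 5

floor = 4, ceil = 5


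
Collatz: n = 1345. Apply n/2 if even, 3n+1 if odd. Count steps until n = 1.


1345 → 4036 → 2018 → 1009 → 3028 → 1514 → 757 → 2272 → 1136 → 568 → 284 → 142 → 71 → 214 → 107 → 322 → 161 → 484 → 242 → 121 → 364 → 182 → 91 → 274 → 137 → 412 → 206 → 103 → 310 → 155 → 466 → 233 → 700 → 350 → 175 → 526 → 263 → 790 → 395 → 1186 → 593 → 1780 → 890 → 445 → 1336 → 668 → 334 → 167 → 502 → 251 → 754 → 377 → 1132 → 566 → 283 → 850 → 425 → 1276 → 638 → 319 → 958 → 479 → 1438 → 719 → 2158 → 1079 → 3238 → 1619 → 4858 → 2429 → 7288 → 3644 → 1822 → 911 → 2734 → 1367 → 4102 → 2051 → 6154 → 3077 → 9232 → 4616 → 2308 → 1154 → 577 → 1732 → 866 → 433 → 1300 → 650 → 325 → 976 → 488 → 244 → 122 → 61 → 184 → 92 → 46 → 23 → 70 → 35 → 106 → 53 → 160 → 80 → 40 → 20 → 10 → 5 → 16 → 8 → 4 → 2 → 1
Total steps = 114

114 steps


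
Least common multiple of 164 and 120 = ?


GCD(164, 120) = 4
LCM = 164*120/4 = 19680/4 = 4920

LCM = 4920


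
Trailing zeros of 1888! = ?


floor(1888/5) = 377
floor(1888/25) = 75
floor(1888/125) = 15
floor(1888/625) = 3
Total = 470

470 trailing zeros


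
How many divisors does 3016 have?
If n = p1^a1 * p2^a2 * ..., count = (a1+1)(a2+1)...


3016 = 2^3 × 13^1 × 29^1
d(3016) = (3+1) × (1+1) × (1+1) = 16

16 divisors


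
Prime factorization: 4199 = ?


4199 / 13 = 323
323 / 17 = 19
19 / 19 = 1
4199 = 13 × 17 × 19


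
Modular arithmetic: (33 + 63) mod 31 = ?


33 + 63 = 96
96 mod 31 = 3


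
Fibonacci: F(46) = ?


Sequence: 1, 1, 2, 3, 5, 8, 13, 21, 34, 55, 89, 144, 233, 377, 610, 987, 1597, 2584, 4181, 6765, 10946, 17711, 28657, 46368, 75025, 121393, 196418, 317811, 514229, 832040, 1346269, 2178309, 3524578, 5702887, 9227465, 14930352, 24157817, 39088169, 63245986, 102334155, 165580141, 267914296, 433494437, 701408733, 1134903170, 1836311903
F(46) = 1836311903


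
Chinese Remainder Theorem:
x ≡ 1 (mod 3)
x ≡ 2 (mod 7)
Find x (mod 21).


M = 3*7 = 21
M1 = M/3 = 7, M2 = M/7 = 3
M1^(-1) mod 3 = 1, M2^(-1) mod 7 = 5
x = 1*7*1 + 2*3*5 = 37
37 mod 21 = 16
Check: 16 mod 3 = 1 ✓, 16 mod 7 = 2 ✓

x ≡ 16 (mod 21)


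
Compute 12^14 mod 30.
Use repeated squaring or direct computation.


12^1 mod 30 = 12
12^2 mod 30 = 24
12^3 mod 30 = 18
12^4 mod 30 = 6
12^5 mod 30 = 12
12^6 mod 30 = 24
12^7 mod 30 = 18
12^8 mod 30 = 6
12^9 mod 30 = 12
12^10 mod 30 = 24
12^11 mod 30 = 18
12^12 mod 30 = 6
12^13 mod 30 = 12
12^14 mod 30 = 24


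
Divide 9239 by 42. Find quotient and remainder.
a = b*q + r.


9239 = 42 * 219 + 41
Check: 9198 + 41 = 9239

q = 219, r = 41


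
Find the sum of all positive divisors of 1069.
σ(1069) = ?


Divisors of 1069: 1, 1069
Sum = 1 + 1069 = 1070

σ(1069) = 1070


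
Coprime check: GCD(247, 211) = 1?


Euclidean algorithm:
247 = 1 * 211 + 36
211 = 5 * 36 + 31
36 = 1 * 31 + 5
31 = 6 * 5 + 1
5 = 5 * 1 + 0
GCD(247, 211) = 1

Yes, coprime (GCD = 1)


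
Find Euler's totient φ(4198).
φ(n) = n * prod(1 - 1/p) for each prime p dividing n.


4198 = 2 × 2099
Prime factors: 2, 2099
φ(4198) = 4198 × (1-1/2) × (1-1/2099)
= 4198 × 1/2 × 2098/2099 = 2098

φ(4198) = 2098


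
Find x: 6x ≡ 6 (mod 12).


GCD(6, 12) = 6 divides 6
Divide: 1x ≡ 1 (mod 2)
x ≡ 1 (mod 2)


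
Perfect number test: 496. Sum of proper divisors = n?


Proper divisors of 496: 1, 2, 4, 8, 16, 31, 62, 124, 248
Sum = 1 + 2 + 4 + 8 + 16 + 31 + 62 + 124 + 248 = 496

Yes, 496 is perfect (496 = 496)


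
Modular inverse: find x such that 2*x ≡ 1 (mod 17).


Use the extended Euclidean algorithm on (17, 2); each row r = 17*s + 2*t:
r=17, s=1, t=0
r=2, s=0, t=1
q=8: r=1, s=1, t=-8   [17*(1) + 2*(-8) = 1]
q=2: r=0, s=-2, t=17   [17*(-2) + 2*(17) = 0]
GCD = 1 with t = -8, so 2*(-8) ≡ 1 (mod 17)
Inverse = -8 mod 17 = 9
Check: 2 * 9 = 18 ≡ 1 (mod 17)

2^(-1) ≡ 9 (mod 17)


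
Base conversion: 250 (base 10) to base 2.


250 (base 10) = 250 (decimal)
250 (decimal) = 11111010 (base 2)


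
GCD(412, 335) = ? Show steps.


412 = 1 * 335 + 77
335 = 4 * 77 + 27
77 = 2 * 27 + 23
27 = 1 * 23 + 4
23 = 5 * 4 + 3
4 = 1 * 3 + 1
3 = 3 * 1 + 0
GCD = 1


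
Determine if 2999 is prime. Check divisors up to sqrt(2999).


Check divisors up to sqrt(2999) = 54.7631
No divisors found.
2999 is prime.

Yes, 2999 is prime


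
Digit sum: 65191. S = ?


6 + 5 + 1 + 9 + 1 = 22


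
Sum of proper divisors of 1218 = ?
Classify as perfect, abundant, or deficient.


Proper divisors: 1, 2, 3, 6, 7, 14, 21, 29, 42, 58, 87, 174, 203, 406, 609
Sum = 1 + 2 + 3 + 6 + 7 + 14 + 21 + 29 + 42 + 58 + 87 + 174 + 203 + 406 + 609 = 1662
1662 > 1218 → abundant

s(1218) = 1662 (abundant)


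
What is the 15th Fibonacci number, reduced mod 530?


F(k) mod 530 for k=1..15:
1, 1, 2, 3, 5, 8, 13, 21, 34, 55, 89, 144, 233, 377, 80
F(15) mod 530 = 80


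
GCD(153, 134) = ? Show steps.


153 = 1 * 134 + 19
134 = 7 * 19 + 1
19 = 19 * 1 + 0
GCD = 1


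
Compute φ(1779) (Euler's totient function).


1779 = 3 × 593
Prime factors: 3, 593
φ(1779) = 1779 × (1-1/3) × (1-1/593)
= 1779 × 2/3 × 592/593 = 1184

φ(1779) = 1184


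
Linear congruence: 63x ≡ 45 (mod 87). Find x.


GCD(63, 87) = 3 divides 45
Divide: 21x ≡ 15 (mod 29)
x ≡ 9 (mod 29)


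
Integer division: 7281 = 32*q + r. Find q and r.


7281 = 32 * 227 + 17
Check: 7264 + 17 = 7281

q = 227, r = 17


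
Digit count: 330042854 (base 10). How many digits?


330042854 has 9 digits in base 10
floor(log10(330042854)) + 1 = floor(8.5186) + 1 = 9

9 digits (base 10)


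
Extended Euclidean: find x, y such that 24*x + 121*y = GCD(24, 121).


Tabular extended Euclidean (each row: r = 24*s + 121*t):
r=24, s=1, t=0
r=121, s=0, t=1
q=0: r=24, s=1, t=0   [24*(1) + 121*(0) = 24]
q=5: r=1, s=-5, t=1   [24*(-5) + 121*(1) = 1]
q=24: r=0, s=121, t=-24   [24*(121) + 121*(-24) = 0]
GCD = 1; from the row with r=1: x=-5, y=1
Check: 24*(-5) + 121*(1) = -120 + 121 = 1

GCD = 1, x = -5, y = 1


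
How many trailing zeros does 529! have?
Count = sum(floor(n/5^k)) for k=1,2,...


floor(529/5) = 105
floor(529/25) = 21
floor(529/125) = 4
Total = 130

130 trailing zeros


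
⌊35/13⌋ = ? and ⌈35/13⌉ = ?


35/13 = 2.6923
floor = 2
ceil = 3

floor = 2, ceil = 3


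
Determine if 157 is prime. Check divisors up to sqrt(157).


Check divisors up to sqrt(157) = 12.5300
No divisors found.
157 is prime.

Yes, 157 is prime


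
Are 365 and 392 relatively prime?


Euclidean algorithm:
392 = 1 * 365 + 27
365 = 13 * 27 + 14
27 = 1 * 14 + 13
14 = 1 * 13 + 1
13 = 13 * 1 + 0
GCD(365, 392) = 1

Yes, coprime (GCD = 1)


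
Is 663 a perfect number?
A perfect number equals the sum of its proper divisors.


Proper divisors of 663: 1, 3, 13, 17, 39, 51, 221
Sum = 1 + 3 + 13 + 17 + 39 + 51 + 221 = 345

No, 663 is not perfect (345 ≠ 663)


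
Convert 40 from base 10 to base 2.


40 (base 10) = 40 (decimal)
40 (decimal) = 101000 (base 2)


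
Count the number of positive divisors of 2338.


2338 = 2^1 × 7^1 × 167^1
d(2338) = (1+1) × (1+1) × (1+1) = 8

8 divisors


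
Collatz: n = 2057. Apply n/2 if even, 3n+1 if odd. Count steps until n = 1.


2057 → 6172 → 3086 → 1543 → 4630 → 2315 → 6946 → 3473 → 10420 → 5210 → 2605 → 7816 → 3908 → 1954 → 977 → 2932 → 1466 → 733 → 2200 → 1100 → 550 → 275 → 826 → 413 → 1240 → 620 → 310 → 155 → 466 → 233 → 700 → 350 → 175 → 526 → 263 → 790 → 395 → 1186 → 593 → 1780 → 890 → 445 → 1336 → 668 → 334 → 167 → 502 → 251 → 754 → 377 → 1132 → 566 → 283 → 850 → 425 → 1276 → 638 → 319 → 958 → 479 → 1438 → 719 → 2158 → 1079 → 3238 → 1619 → 4858 → 2429 → 7288 → 3644 → 1822 → 911 → 2734 → 1367 → 4102 → 2051 → 6154 → 3077 → 9232 → 4616 → 2308 → 1154 → 577 → 1732 → 866 → 433 → 1300 → 650 → 325 → 976 → 488 → 244 → 122 → 61 → 184 → 92 → 46 → 23 → 70 → 35 → 106 → 53 → 160 → 80 → 40 → 20 → 10 → 5 → 16 → 8 → 4 → 2 → 1
Total steps = 112

112 steps


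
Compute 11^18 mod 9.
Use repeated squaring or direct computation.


11^1 mod 9 = 2
11^2 mod 9 = 4
11^3 mod 9 = 8
11^4 mod 9 = 7
11^5 mod 9 = 5
11^6 mod 9 = 1
11^7 mod 9 = 2
11^8 mod 9 = 4
11^9 mod 9 = 8
11^10 mod 9 = 7
11^11 mod 9 = 5
11^12 mod 9 = 1
11^13 mod 9 = 2
11^14 mod 9 = 4
11^15 mod 9 = 8
11^16 mod 9 = 7
11^17 mod 9 = 5
11^18 mod 9 = 1


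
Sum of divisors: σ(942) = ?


Divisors of 942: 1, 2, 3, 6, 157, 314, 471, 942
Sum = 1 + 2 + 3 + 6 + 157 + 314 + 471 + 942 = 1896

σ(942) = 1896


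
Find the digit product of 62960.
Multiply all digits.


6 × 2 × 9 × 6 × 0 = 0


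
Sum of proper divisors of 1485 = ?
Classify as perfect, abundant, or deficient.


Proper divisors: 1, 3, 5, 9, 11, 15, 27, 33, 45, 55, 99, 135, 165, 297, 495
Sum = 1 + 3 + 5 + 9 + 11 + 15 + 27 + 33 + 45 + 55 + 99 + 135 + 165 + 297 + 495 = 1395
1395 < 1485 → deficient

s(1485) = 1395 (deficient)


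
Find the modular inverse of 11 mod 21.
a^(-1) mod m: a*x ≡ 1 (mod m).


Use the extended Euclidean algorithm on (21, 11); each row r = 21*s + 11*t:
r=21, s=1, t=0
r=11, s=0, t=1
q=1: r=10, s=1, t=-1   [21*(1) + 11*(-1) = 10]
q=1: r=1, s=-1, t=2   [21*(-1) + 11*(2) = 1]
q=10: r=0, s=11, t=-21   [21*(11) + 11*(-21) = 0]
GCD = 1 with t = 2, so 11*(2) ≡ 1 (mod 21)
Inverse = 2 mod 21 = 2
Check: 11 * 2 = 22 ≡ 1 (mod 21)

11^(-1) ≡ 2 (mod 21)


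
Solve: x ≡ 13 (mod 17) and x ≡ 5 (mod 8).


M = 17*8 = 136
M1 = M/17 = 8, M2 = M/8 = 17
M1^(-1) mod 17 = 15, M2^(-1) mod 8 = 1
x = 13*8*15 + 5*17*1 = 1645
1645 mod 136 = 13
Check: 13 mod 17 = 13 ✓, 13 mod 8 = 5 ✓

x ≡ 13 (mod 136)


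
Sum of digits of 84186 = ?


8 + 4 + 1 + 8 + 6 = 27


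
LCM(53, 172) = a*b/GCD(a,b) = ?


GCD(53, 172) = 1
LCM = 53*172/1 = 9116/1 = 9116

LCM = 9116


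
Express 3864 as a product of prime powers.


3864 / 2 = 1932
1932 / 2 = 966
966 / 2 = 483
483 / 3 = 161
161 / 7 = 23
23 / 23 = 1
3864 = 2^3 × 3 × 7 × 23


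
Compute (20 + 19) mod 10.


20 + 19 = 39
39 mod 10 = 9


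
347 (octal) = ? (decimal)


347 (base 8) = 231 (decimal)
231 (decimal) = 231 (base 10)


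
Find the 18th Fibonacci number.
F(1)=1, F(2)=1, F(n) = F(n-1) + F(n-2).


Sequence: 1, 1, 2, 3, 5, 8, 13, 21, 34, 55, 89, 144, 233, 377, 610, 987, 1597, 2584
F(18) = 2584


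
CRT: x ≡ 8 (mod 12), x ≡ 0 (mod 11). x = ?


M = 12*11 = 132
M1 = M/12 = 11, M2 = M/11 = 12
M1^(-1) mod 12 = 11, M2^(-1) mod 11 = 1
x = 8*11*11 + 0*12*1 = 968
968 mod 132 = 44
Check: 44 mod 12 = 8 ✓, 44 mod 11 = 0 ✓

x ≡ 44 (mod 132)


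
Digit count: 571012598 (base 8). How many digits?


571012598 in base 8 = 4202172766
Number of digits = 10

10 digits (base 8)


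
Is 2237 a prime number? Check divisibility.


Check divisors up to sqrt(2237) = 47.2969
No divisors found.
2237 is prime.

Yes, 2237 is prime


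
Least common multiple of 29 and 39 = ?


GCD(29, 39) = 1
LCM = 29*39/1 = 1131/1 = 1131

LCM = 1131


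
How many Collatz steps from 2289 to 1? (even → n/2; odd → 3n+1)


2289 → 6868 → 3434 → 1717 → 5152 → 2576 → 1288 → 644 → 322 → 161 → 484 → 242 → 121 → 364 → 182 → 91 → 274 → 137 → 412 → 206 → 103 → 310 → 155 → 466 → 233 → 700 → 350 → 175 → 526 → 263 → 790 → 395 → 1186 → 593 → 1780 → 890 → 445 → 1336 → 668 → 334 → 167 → 502 → 251 → 754 → 377 → 1132 → 566 → 283 → 850 → 425 → 1276 → 638 → 319 → 958 → 479 → 1438 → 719 → 2158 → 1079 → 3238 → 1619 → 4858 → 2429 → 7288 → 3644 → 1822 → 911 → 2734 → 1367 → 4102 → 2051 → 6154 → 3077 → 9232 → 4616 → 2308 → 1154 → 577 → 1732 → 866 → 433 → 1300 → 650 → 325 → 976 → 488 → 244 → 122 → 61 → 184 → 92 → 46 → 23 → 70 → 35 → 106 → 53 → 160 → 80 → 40 → 20 → 10 → 5 → 16 → 8 → 4 → 2 → 1
Total steps = 107

107 steps


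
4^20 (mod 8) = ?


4^1 mod 8 = 4
4^2 mod 8 = 0
4^3 mod 8 = 0
4^4 mod 8 = 0
4^5 mod 8 = 0
4^6 mod 8 = 0
4^7 mod 8 = 0
4^8 mod 8 = 0
4^9 mod 8 = 0
4^10 mod 8 = 0
4^11 mod 8 = 0
4^12 mod 8 = 0
4^13 mod 8 = 0
4^14 mod 8 = 0
4^15 mod 8 = 0
4^16 mod 8 = 0
4^17 mod 8 = 0
4^18 mod 8 = 0
4^19 mod 8 = 0
4^20 mod 8 = 0


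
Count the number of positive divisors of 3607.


3607 = 3607^1
d(3607) = (1+1) = 2

2 divisors


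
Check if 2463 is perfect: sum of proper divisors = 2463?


Proper divisors of 2463: 1, 3, 821
Sum = 1 + 3 + 821 = 825

No, 2463 is not perfect (825 ≠ 2463)


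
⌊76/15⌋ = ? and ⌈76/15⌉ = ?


76/15 = 5.0667
floor = 5
ceil = 6

floor = 5, ceil = 6


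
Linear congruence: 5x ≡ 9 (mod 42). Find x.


GCD(5, 42) = 1, unique solution
a^(-1) mod 42 = 17
x = 17 * 9 mod 42 = 27

x ≡ 27 (mod 42)


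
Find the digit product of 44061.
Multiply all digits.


4 × 4 × 0 × 6 × 1 = 0


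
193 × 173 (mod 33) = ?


193 × 173 = 33389
33389 mod 33 = 26


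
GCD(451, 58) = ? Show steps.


451 = 7 * 58 + 45
58 = 1 * 45 + 13
45 = 3 * 13 + 6
13 = 2 * 6 + 1
6 = 6 * 1 + 0
GCD = 1


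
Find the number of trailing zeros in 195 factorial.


floor(195/5) = 39
floor(195/25) = 7
floor(195/125) = 1
Total = 47

47 trailing zeros


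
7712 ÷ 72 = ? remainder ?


7712 = 72 * 107 + 8
Check: 7704 + 8 = 7712

q = 107, r = 8


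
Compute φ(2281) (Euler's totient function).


2281 = 2281
Prime factors: 2281
φ(2281) = 2281 × (1-1/2281)
= 2281 × 2280/2281 = 2280

φ(2281) = 2280


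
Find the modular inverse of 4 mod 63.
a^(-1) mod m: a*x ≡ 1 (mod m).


Use the extended Euclidean algorithm on (63, 4); each row r = 63*s + 4*t:
r=63, s=1, t=0
r=4, s=0, t=1
q=15: r=3, s=1, t=-15   [63*(1) + 4*(-15) = 3]
q=1: r=1, s=-1, t=16   [63*(-1) + 4*(16) = 1]
q=3: r=0, s=4, t=-63   [63*(4) + 4*(-63) = 0]
GCD = 1 with t = 16, so 4*(16) ≡ 1 (mod 63)
Inverse = 16 mod 63 = 16
Check: 4 * 16 = 64 ≡ 1 (mod 63)

4^(-1) ≡ 16 (mod 63)


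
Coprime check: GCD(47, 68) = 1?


Euclidean algorithm:
68 = 1 * 47 + 21
47 = 2 * 21 + 5
21 = 4 * 5 + 1
5 = 5 * 1 + 0
GCD(47, 68) = 1

Yes, coprime (GCD = 1)


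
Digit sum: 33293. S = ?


3 + 3 + 2 + 9 + 3 = 20


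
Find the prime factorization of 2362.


2362 / 2 = 1181
1181 / 1181 = 1
2362 = 2 × 1181


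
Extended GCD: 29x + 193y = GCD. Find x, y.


Tabular extended Euclidean (each row: r = 29*s + 193*t):
r=29, s=1, t=0
r=193, s=0, t=1
q=0: r=29, s=1, t=0   [29*(1) + 193*(0) = 29]
q=6: r=19, s=-6, t=1   [29*(-6) + 193*(1) = 19]
q=1: r=10, s=7, t=-1   [29*(7) + 193*(-1) = 10]
q=1: r=9, s=-13, t=2   [29*(-13) + 193*(2) = 9]
q=1: r=1, s=20, t=-3   [29*(20) + 193*(-3) = 1]
q=9: r=0, s=-193, t=29   [29*(-193) + 193*(29) = 0]
GCD = 1; from the row with r=1: x=20, y=-3
Check: 29*(20) + 193*(-3) = 580 - 579 = 1

GCD = 1, x = 20, y = -3


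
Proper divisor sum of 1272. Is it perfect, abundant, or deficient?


Proper divisors: 1, 2, 3, 4, 6, 8, 12, 24, 53, 106, 159, 212, 318, 424, 636
Sum = 1 + 2 + 3 + 4 + 6 + 8 + 12 + 24 + 53 + 106 + 159 + 212 + 318 + 424 + 636 = 1968
1968 > 1272 → abundant

s(1272) = 1968 (abundant)


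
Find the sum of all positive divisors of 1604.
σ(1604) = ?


Divisors of 1604: 1, 2, 4, 401, 802, 1604
Sum = 1 + 2 + 4 + 401 + 802 + 1604 = 2814

σ(1604) = 2814


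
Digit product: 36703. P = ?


3 × 6 × 7 × 0 × 3 = 0


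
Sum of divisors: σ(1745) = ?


Divisors of 1745: 1, 5, 349, 1745
Sum = 1 + 5 + 349 + 1745 = 2100

σ(1745) = 2100


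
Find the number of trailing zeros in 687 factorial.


floor(687/5) = 137
floor(687/25) = 27
floor(687/125) = 5
floor(687/625) = 1
Total = 170

170 trailing zeros


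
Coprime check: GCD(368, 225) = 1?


Euclidean algorithm:
368 = 1 * 225 + 143
225 = 1 * 143 + 82
143 = 1 * 82 + 61
82 = 1 * 61 + 21
61 = 2 * 21 + 19
21 = 1 * 19 + 2
19 = 9 * 2 + 1
2 = 2 * 1 + 0
GCD(368, 225) = 1

Yes, coprime (GCD = 1)


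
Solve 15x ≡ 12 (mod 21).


GCD(15, 21) = 3 divides 12
Divide: 5x ≡ 4 (mod 7)
x ≡ 5 (mod 7)


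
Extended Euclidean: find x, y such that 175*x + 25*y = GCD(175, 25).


Tabular extended Euclidean (each row: r = 175*s + 25*t):
r=175, s=1, t=0
r=25, s=0, t=1
q=7: r=0, s=1, t=-7   [175*(1) + 25*(-7) = 0]
GCD = 25; from the row with r=25: x=0, y=1
Check: 175*(0) + 25*(1) = 0 + 25 = 25

GCD = 25, x = 0, y = 1


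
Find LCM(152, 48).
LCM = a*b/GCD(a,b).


GCD(152, 48) = 8
LCM = 152*48/8 = 7296/8 = 912

LCM = 912


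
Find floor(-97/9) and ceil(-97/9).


-97/9 = -10.7778
floor = -11
ceil = -10

floor = -11, ceil = -10


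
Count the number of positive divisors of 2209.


2209 = 47^2
d(2209) = (2+1) = 3

3 divisors


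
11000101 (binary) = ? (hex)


11000101 (base 2) = 197 (decimal)
197 (decimal) = C5 (base 16)


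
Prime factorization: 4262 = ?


4262 / 2 = 2131
2131 / 2131 = 1
4262 = 2 × 2131


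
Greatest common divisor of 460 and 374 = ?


460 = 1 * 374 + 86
374 = 4 * 86 + 30
86 = 2 * 30 + 26
30 = 1 * 26 + 4
26 = 6 * 4 + 2
4 = 2 * 2 + 0
GCD = 2


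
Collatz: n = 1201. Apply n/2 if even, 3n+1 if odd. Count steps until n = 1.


1201 → 3604 → 1802 → 901 → 2704 → 1352 → 676 → 338 → 169 → 508 → 254 → 127 → 382 → 191 → 574 → 287 → 862 → 431 → 1294 → 647 → 1942 → 971 → 2914 → 1457 → 4372 → 2186 → 1093 → 3280 → 1640 → 820 → 410 → 205 → 616 → 308 → 154 → 77 → 232 → 116 → 58 → 29 → 88 → 44 → 22 → 11 → 34 → 17 → 52 → 26 → 13 → 40 → 20 → 10 → 5 → 16 → 8 → 4 → 2 → 1
Total steps = 57

57 steps


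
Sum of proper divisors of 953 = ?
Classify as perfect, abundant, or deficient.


Proper divisors: 1
Sum = 1 = 1
1 < 953 → deficient

s(953) = 1 (deficient)


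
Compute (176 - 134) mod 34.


176 - 134 = 42
42 mod 34 = 8


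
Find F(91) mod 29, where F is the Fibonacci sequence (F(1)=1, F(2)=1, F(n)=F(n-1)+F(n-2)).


F(k) mod 29 for k=1..91:
1, 1, 2, 3, 5, 8, 13, 21, 5, 26, 2, 28, 1, 0, 1, 1, 2, 3, 5, 8, 13, 21, 5, 26, 2, 28, 1, 0, 1, 1, 2, 3, 5, 8, 13, 21, 5, 26, 2, 28, 1, 0, 1, 1, 2, 3, 5, 8, 13, 21, 5, 26, 2, 28, 1, 0, 1, 1, 2, 3, 5, 8, 13, 21, 5, 26, 2, 28, 1, 0, 1, 1, 2, 3, 5, 8, 13, 21, 5, 26, 2, 28, 1, 0, 1, 1, 2, 3, 5, 8, 13
F(91) mod 29 = 13


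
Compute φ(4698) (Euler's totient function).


4698 = 2 × 3^4 × 29
Prime factors: 2, 3, 29
φ(4698) = 4698 × (1-1/2) × (1-1/3) × (1-1/29)
= 4698 × 1/2 × 2/3 × 28/29 = 1512

φ(4698) = 1512


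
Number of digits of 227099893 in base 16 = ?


227099893 in base 16 = D8944F5
Number of digits = 7

7 digits (base 16)


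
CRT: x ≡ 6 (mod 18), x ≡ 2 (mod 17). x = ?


M = 18*17 = 306
M1 = M/18 = 17, M2 = M/17 = 18
M1^(-1) mod 18 = 17, M2^(-1) mod 17 = 1
x = 6*17*17 + 2*18*1 = 1770
1770 mod 306 = 240
Check: 240 mod 18 = 6 ✓, 240 mod 17 = 2 ✓

x ≡ 240 (mod 306)


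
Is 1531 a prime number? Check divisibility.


Check divisors up to sqrt(1531) = 39.1280
No divisors found.
1531 is prime.

Yes, 1531 is prime


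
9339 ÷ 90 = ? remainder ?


9339 = 90 * 103 + 69
Check: 9270 + 69 = 9339

q = 103, r = 69


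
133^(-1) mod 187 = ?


Use the extended Euclidean algorithm on (187, 133); each row r = 187*s + 133*t:
r=187, s=1, t=0
r=133, s=0, t=1
q=1: r=54, s=1, t=-1   [187*(1) + 133*(-1) = 54]
q=2: r=25, s=-2, t=3   [187*(-2) + 133*(3) = 25]
q=2: r=4, s=5, t=-7   [187*(5) + 133*(-7) = 4]
q=6: r=1, s=-32, t=45   [187*(-32) + 133*(45) = 1]
q=4: r=0, s=133, t=-187   [187*(133) + 133*(-187) = 0]
GCD = 1 with t = 45, so 133*(45) ≡ 1 (mod 187)
Inverse = 45 mod 187 = 45
Check: 133 * 45 = 5985 ≡ 1 (mod 187)

133^(-1) ≡ 45 (mod 187)


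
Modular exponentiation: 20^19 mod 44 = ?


20^1 mod 44 = 20
20^2 mod 44 = 4
20^3 mod 44 = 36
20^4 mod 44 = 16
20^5 mod 44 = 12
20^6 mod 44 = 20
20^7 mod 44 = 4
20^8 mod 44 = 36
20^9 mod 44 = 16
20^10 mod 44 = 12
20^11 mod 44 = 20
20^12 mod 44 = 4
20^13 mod 44 = 36
20^14 mod 44 = 16
20^15 mod 44 = 12
20^16 mod 44 = 20
20^17 mod 44 = 4
20^18 mod 44 = 36
20^19 mod 44 = 16


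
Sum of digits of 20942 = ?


2 + 0 + 9 + 4 + 2 = 17


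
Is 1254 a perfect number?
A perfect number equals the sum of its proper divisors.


Proper divisors of 1254: 1, 2, 3, 6, 11, 19, 22, 33, 38, 57, 66, 114, 209, 418, 627
Sum = 1 + 2 + 3 + 6 + 11 + 19 + 22 + 33 + 38 + 57 + 66 + 114 + 209 + 418 + 627 = 1626

No, 1254 is not perfect (1626 ≠ 1254)


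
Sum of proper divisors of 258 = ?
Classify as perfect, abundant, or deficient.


Proper divisors: 1, 2, 3, 6, 43, 86, 129
Sum = 1 + 2 + 3 + 6 + 43 + 86 + 129 = 270
270 > 258 → abundant

s(258) = 270 (abundant)


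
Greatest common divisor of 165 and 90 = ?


165 = 1 * 90 + 75
90 = 1 * 75 + 15
75 = 5 * 15 + 0
GCD = 15


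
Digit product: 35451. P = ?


3 × 5 × 4 × 5 × 1 = 300


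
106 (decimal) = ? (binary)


106 (base 10) = 106 (decimal)
106 (decimal) = 1101010 (base 2)


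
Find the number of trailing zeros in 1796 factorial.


floor(1796/5) = 359
floor(1796/25) = 71
floor(1796/125) = 14
floor(1796/625) = 2
Total = 446

446 trailing zeros


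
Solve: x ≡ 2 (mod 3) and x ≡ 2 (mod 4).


M = 3*4 = 12
M1 = M/3 = 4, M2 = M/4 = 3
M1^(-1) mod 3 = 1, M2^(-1) mod 4 = 3
x = 2*4*1 + 2*3*3 = 26
26 mod 12 = 2
Check: 2 mod 3 = 2 ✓, 2 mod 4 = 2 ✓

x ≡ 2 (mod 12)


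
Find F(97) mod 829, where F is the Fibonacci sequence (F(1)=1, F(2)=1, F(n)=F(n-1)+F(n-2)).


F(k) mod 829 for k=1..97:
1, 1, 2, 3, 5, 8, 13, 21, 34, 55, 89, 144, 233, 377, 610, 158, 768, 97, 36, 133, 169, 302, 471, 773, 415, 359, 774, 304, 249, 553, 802, 526, 499, 196, 695, 62, 757, 819, 747, 737, 655, 563, 389, 123, 512, 635, 318, 124, 442, 566, 179, 745, 95, 11, 106, 117, 223, 340, 563, 74, 637, 711, 519, 401, 91, 492, 583, 246, 0, 246, 246, 492, 738, 401, 310, 711, 192, 74, 266, 340, 606, 117, 723, 11, 734, 745, 650, 566, 387, 124, 511, 635, 317, 123, 440, 563, 174
F(97) mod 829 = 174


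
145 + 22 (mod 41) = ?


145 + 22 = 167
167 mod 41 = 3


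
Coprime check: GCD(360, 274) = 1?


Euclidean algorithm:
360 = 1 * 274 + 86
274 = 3 * 86 + 16
86 = 5 * 16 + 6
16 = 2 * 6 + 4
6 = 1 * 4 + 2
4 = 2 * 2 + 0
GCD(360, 274) = 2

No, not coprime (GCD = 2)


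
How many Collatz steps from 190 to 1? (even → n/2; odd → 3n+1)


190 → 95 → 286 → 143 → 430 → 215 → 646 → 323 → 970 → 485 → 1456 → 728 → 364 → 182 → 91 → 274 → 137 → 412 → 206 → 103 → 310 → 155 → 466 → 233 → 700 → 350 → 175 → 526 → 263 → 790 → 395 → 1186 → 593 → 1780 → 890 → 445 → 1336 → 668 → 334 → 167 → 502 → 251 → 754 → 377 → 1132 → 566 → 283 → 850 → 425 → 1276 → 638 → 319 → 958 → 479 → 1438 → 719 → 2158 → 1079 → 3238 → 1619 → 4858 → 2429 → 7288 → 3644 → 1822 → 911 → 2734 → 1367 → 4102 → 2051 → 6154 → 3077 → 9232 → 4616 → 2308 → 1154 → 577 → 1732 → 866 → 433 → 1300 → 650 → 325 → 976 → 488 → 244 → 122 → 61 → 184 → 92 → 46 → 23 → 70 → 35 → 106 → 53 → 160 → 80 → 40 → 20 → 10 → 5 → 16 → 8 → 4 → 2 → 1
Total steps = 106

106 steps


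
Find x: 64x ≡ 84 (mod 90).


GCD(64, 90) = 2 divides 84
Divide: 32x ≡ 42 (mod 45)
x ≡ 21 (mod 45)


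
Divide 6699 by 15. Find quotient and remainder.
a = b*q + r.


6699 = 15 * 446 + 9
Check: 6690 + 9 = 6699

q = 446, r = 9


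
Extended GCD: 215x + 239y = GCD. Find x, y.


Tabular extended Euclidean (each row: r = 215*s + 239*t):
r=215, s=1, t=0
r=239, s=0, t=1
q=0: r=215, s=1, t=0   [215*(1) + 239*(0) = 215]
q=1: r=24, s=-1, t=1   [215*(-1) + 239*(1) = 24]
q=8: r=23, s=9, t=-8   [215*(9) + 239*(-8) = 23]
q=1: r=1, s=-10, t=9   [215*(-10) + 239*(9) = 1]
q=23: r=0, s=239, t=-215   [215*(239) + 239*(-215) = 0]
GCD = 1; from the row with r=1: x=-10, y=9
Check: 215*(-10) + 239*(9) = -2150 + 2151 = 1

GCD = 1, x = -10, y = 9


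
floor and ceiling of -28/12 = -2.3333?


-28/12 = -2.3333
floor = -3
ceil = -2

floor = -3, ceil = -2


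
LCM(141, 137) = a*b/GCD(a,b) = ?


GCD(141, 137) = 1
LCM = 141*137/1 = 19317/1 = 19317

LCM = 19317


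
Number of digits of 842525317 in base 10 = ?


842525317 has 9 digits in base 10
floor(log10(842525317)) + 1 = floor(8.9256) + 1 = 9

9 digits (base 10)


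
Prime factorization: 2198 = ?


2198 / 2 = 1099
1099 / 7 = 157
157 / 157 = 1
2198 = 2 × 7 × 157


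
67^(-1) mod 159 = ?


Use the extended Euclidean algorithm on (159, 67); each row r = 159*s + 67*t:
r=159, s=1, t=0
r=67, s=0, t=1
q=2: r=25, s=1, t=-2   [159*(1) + 67*(-2) = 25]
q=2: r=17, s=-2, t=5   [159*(-2) + 67*(5) = 17]
q=1: r=8, s=3, t=-7   [159*(3) + 67*(-7) = 8]
q=2: r=1, s=-8, t=19   [159*(-8) + 67*(19) = 1]
q=8: r=0, s=67, t=-159   [159*(67) + 67*(-159) = 0]
GCD = 1 with t = 19, so 67*(19) ≡ 1 (mod 159)
Inverse = 19 mod 159 = 19
Check: 67 * 19 = 1273 ≡ 1 (mod 159)

67^(-1) ≡ 19 (mod 159)


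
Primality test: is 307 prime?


Check divisors up to sqrt(307) = 17.5214
No divisors found.
307 is prime.

Yes, 307 is prime


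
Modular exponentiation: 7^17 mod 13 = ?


7^1 mod 13 = 7
7^2 mod 13 = 10
7^3 mod 13 = 5
7^4 mod 13 = 9
7^5 mod 13 = 11
7^6 mod 13 = 12
7^7 mod 13 = 6
7^8 mod 13 = 3
7^9 mod 13 = 8
7^10 mod 13 = 4
7^11 mod 13 = 2
7^12 mod 13 = 1
7^13 mod 13 = 7
7^14 mod 13 = 10
7^15 mod 13 = 5
7^16 mod 13 = 9
7^17 mod 13 = 11


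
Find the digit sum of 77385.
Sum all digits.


7 + 7 + 3 + 8 + 5 = 30


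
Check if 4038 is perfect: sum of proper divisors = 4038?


Proper divisors of 4038: 1, 2, 3, 6, 673, 1346, 2019
Sum = 1 + 2 + 3 + 6 + 673 + 1346 + 2019 = 4050

No, 4038 is not perfect (4050 ≠ 4038)


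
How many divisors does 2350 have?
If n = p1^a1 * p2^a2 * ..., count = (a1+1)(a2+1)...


2350 = 2^1 × 5^2 × 47^1
d(2350) = (1+1) × (2+1) × (1+1) = 12

12 divisors


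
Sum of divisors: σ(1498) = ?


Divisors of 1498: 1, 2, 7, 14, 107, 214, 749, 1498
Sum = 1 + 2 + 7 + 14 + 107 + 214 + 749 + 1498 = 2592

σ(1498) = 2592


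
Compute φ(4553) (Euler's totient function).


4553 = 29 × 157
Prime factors: 29, 157
φ(4553) = 4553 × (1-1/29) × (1-1/157)
= 4553 × 28/29 × 156/157 = 4368

φ(4553) = 4368


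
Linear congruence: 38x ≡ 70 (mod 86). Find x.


GCD(38, 86) = 2 divides 70
Divide: 19x ≡ 35 (mod 43)
x ≡ 29 (mod 43)


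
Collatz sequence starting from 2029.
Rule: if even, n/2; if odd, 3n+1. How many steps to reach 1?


2029 → 6088 → 3044 → 1522 → 761 → 2284 → 1142 → 571 → 1714 → 857 → 2572 → 1286 → 643 → 1930 → 965 → 2896 → 1448 → 724 → 362 → 181 → 544 → 272 → 136 → 68 → 34 → 17 → 52 → 26 → 13 → 40 → 20 → 10 → 5 → 16 → 8 → 4 → 2 → 1
Total steps = 37

37 steps


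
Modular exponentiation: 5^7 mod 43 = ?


5^1 mod 43 = 5
5^2 mod 43 = 25
5^3 mod 43 = 39
5^4 mod 43 = 23
5^5 mod 43 = 29
5^6 mod 43 = 16
5^7 mod 43 = 37


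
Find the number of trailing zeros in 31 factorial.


floor(31/5) = 6
floor(31/25) = 1
Total = 7

7 trailing zeros


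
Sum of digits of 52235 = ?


5 + 2 + 2 + 3 + 5 = 17


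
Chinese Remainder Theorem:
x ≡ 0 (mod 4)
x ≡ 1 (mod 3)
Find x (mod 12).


M = 4*3 = 12
M1 = M/4 = 3, M2 = M/3 = 4
M1^(-1) mod 4 = 3, M2^(-1) mod 3 = 1
x = 0*3*3 + 1*4*1 = 4
4 mod 12 = 4
Check: 4 mod 4 = 0 ✓, 4 mod 3 = 1 ✓

x ≡ 4 (mod 12)


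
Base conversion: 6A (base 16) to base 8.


6A (base 16) = 106 (decimal)
106 (decimal) = 152 (base 8)


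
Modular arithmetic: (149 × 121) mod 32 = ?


149 × 121 = 18029
18029 mod 32 = 13


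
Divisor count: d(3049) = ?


3049 = 3049^1
d(3049) = (1+1) = 2

2 divisors


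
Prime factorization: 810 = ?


810 / 2 = 405
405 / 3 = 135
135 / 3 = 45
45 / 3 = 15
15 / 3 = 5
5 / 5 = 1
810 = 2 × 3^4 × 5


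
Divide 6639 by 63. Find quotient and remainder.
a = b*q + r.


6639 = 63 * 105 + 24
Check: 6615 + 24 = 6639

q = 105, r = 24


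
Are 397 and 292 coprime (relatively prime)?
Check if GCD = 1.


Euclidean algorithm:
397 = 1 * 292 + 105
292 = 2 * 105 + 82
105 = 1 * 82 + 23
82 = 3 * 23 + 13
23 = 1 * 13 + 10
13 = 1 * 10 + 3
10 = 3 * 3 + 1
3 = 3 * 1 + 0
GCD(397, 292) = 1

Yes, coprime (GCD = 1)


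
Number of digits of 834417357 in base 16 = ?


834417357 in base 16 = 31BC32CD
Number of digits = 8

8 digits (base 16)


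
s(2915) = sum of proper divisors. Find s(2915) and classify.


Proper divisors: 1, 5, 11, 53, 55, 265, 583
Sum = 1 + 5 + 11 + 53 + 55 + 265 + 583 = 973
973 < 2915 → deficient

s(2915) = 973 (deficient)


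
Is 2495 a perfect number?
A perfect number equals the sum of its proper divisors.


Proper divisors of 2495: 1, 5, 499
Sum = 1 + 5 + 499 = 505

No, 2495 is not perfect (505 ≠ 2495)


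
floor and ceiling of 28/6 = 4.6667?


28/6 = 4.6667
floor = 4
ceil = 5

floor = 4, ceil = 5


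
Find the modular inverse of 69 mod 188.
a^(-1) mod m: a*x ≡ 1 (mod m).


Use the extended Euclidean algorithm on (188, 69); each row r = 188*s + 69*t:
r=188, s=1, t=0
r=69, s=0, t=1
q=2: r=50, s=1, t=-2   [188*(1) + 69*(-2) = 50]
q=1: r=19, s=-1, t=3   [188*(-1) + 69*(3) = 19]
q=2: r=12, s=3, t=-8   [188*(3) + 69*(-8) = 12]
q=1: r=7, s=-4, t=11   [188*(-4) + 69*(11) = 7]
q=1: r=5, s=7, t=-19   [188*(7) + 69*(-19) = 5]
q=1: r=2, s=-11, t=30   [188*(-11) + 69*(30) = 2]
q=2: r=1, s=29, t=-79   [188*(29) + 69*(-79) = 1]
q=2: r=0, s=-69, t=188   [188*(-69) + 69*(188) = 0]
GCD = 1 with t = -79, so 69*(-79) ≡ 1 (mod 188)
Inverse = -79 mod 188 = 109
Check: 69 * 109 = 7521 ≡ 1 (mod 188)

69^(-1) ≡ 109 (mod 188)


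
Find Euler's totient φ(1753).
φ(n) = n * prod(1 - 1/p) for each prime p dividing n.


1753 = 1753
Prime factors: 1753
φ(1753) = 1753 × (1-1/1753)
= 1753 × 1752/1753 = 1752

φ(1753) = 1752


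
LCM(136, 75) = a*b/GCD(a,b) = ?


GCD(136, 75) = 1
LCM = 136*75/1 = 10200/1 = 10200

LCM = 10200


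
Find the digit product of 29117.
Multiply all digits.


2 × 9 × 1 × 1 × 7 = 126


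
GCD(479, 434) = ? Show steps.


479 = 1 * 434 + 45
434 = 9 * 45 + 29
45 = 1 * 29 + 16
29 = 1 * 16 + 13
16 = 1 * 13 + 3
13 = 4 * 3 + 1
3 = 3 * 1 + 0
GCD = 1


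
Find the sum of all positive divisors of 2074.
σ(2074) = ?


Divisors of 2074: 1, 2, 17, 34, 61, 122, 1037, 2074
Sum = 1 + 2 + 17 + 34 + 61 + 122 + 1037 + 2074 = 3348

σ(2074) = 3348


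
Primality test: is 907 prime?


Check divisors up to sqrt(907) = 30.1164
No divisors found.
907 is prime.

Yes, 907 is prime


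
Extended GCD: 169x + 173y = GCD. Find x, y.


Tabular extended Euclidean (each row: r = 169*s + 173*t):
r=169, s=1, t=0
r=173, s=0, t=1
q=0: r=169, s=1, t=0   [169*(1) + 173*(0) = 169]
q=1: r=4, s=-1, t=1   [169*(-1) + 173*(1) = 4]
q=42: r=1, s=43, t=-42   [169*(43) + 173*(-42) = 1]
q=4: r=0, s=-173, t=169   [169*(-173) + 173*(169) = 0]
GCD = 1; from the row with r=1: x=43, y=-42
Check: 169*(43) + 173*(-42) = 7267 - 7266 = 1

GCD = 1, x = 43, y = -42


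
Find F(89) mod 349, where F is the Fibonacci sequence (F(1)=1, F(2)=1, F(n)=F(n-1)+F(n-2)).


F(k) mod 349 for k=1..89:
1, 1, 2, 3, 5, 8, 13, 21, 34, 55, 89, 144, 233, 28, 261, 289, 201, 141, 342, 134, 127, 261, 39, 300, 339, 290, 280, 221, 152, 24, 176, 200, 27, 227, 254, 132, 37, 169, 206, 26, 232, 258, 141, 50, 191, 241, 83, 324, 58, 33, 91, 124, 215, 339, 205, 195, 51, 246, 297, 194, 142, 336, 129, 116, 245, 12, 257, 269, 177, 97, 274, 22, 296, 318, 265, 234, 150, 35, 185, 220, 56, 276, 332, 259, 242, 152, 45, 197, 242
F(89) mod 349 = 242


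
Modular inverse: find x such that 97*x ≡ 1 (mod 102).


Use the extended Euclidean algorithm on (102, 97); each row r = 102*s + 97*t:
r=102, s=1, t=0
r=97, s=0, t=1
q=1: r=5, s=1, t=-1   [102*(1) + 97*(-1) = 5]
q=19: r=2, s=-19, t=20   [102*(-19) + 97*(20) = 2]
q=2: r=1, s=39, t=-41   [102*(39) + 97*(-41) = 1]
q=2: r=0, s=-97, t=102   [102*(-97) + 97*(102) = 0]
GCD = 1 with t = -41, so 97*(-41) ≡ 1 (mod 102)
Inverse = -41 mod 102 = 61
Check: 97 * 61 = 5917 ≡ 1 (mod 102)

97^(-1) ≡ 61 (mod 102)


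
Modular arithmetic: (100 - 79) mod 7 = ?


100 - 79 = 21
21 mod 7 = 0


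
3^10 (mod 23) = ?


3^1 mod 23 = 3
3^2 mod 23 = 9
3^3 mod 23 = 4
3^4 mod 23 = 12
3^5 mod 23 = 13
3^6 mod 23 = 16
3^7 mod 23 = 2
3^8 mod 23 = 6
3^9 mod 23 = 18
3^10 mod 23 = 8


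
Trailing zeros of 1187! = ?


floor(1187/5) = 237
floor(1187/25) = 47
floor(1187/125) = 9
floor(1187/625) = 1
Total = 294

294 trailing zeros


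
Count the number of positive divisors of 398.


398 = 2^1 × 199^1
d(398) = (1+1) × (1+1) = 4

4 divisors


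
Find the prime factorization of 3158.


3158 / 2 = 1579
1579 / 1579 = 1
3158 = 2 × 1579


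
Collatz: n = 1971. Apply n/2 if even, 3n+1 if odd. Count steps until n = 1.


1971 → 5914 → 2957 → 8872 → 4436 → 2218 → 1109 → 3328 → 1664 → 832 → 416 → 208 → 104 → 52 → 26 → 13 → 40 → 20 → 10 → 5 → 16 → 8 → 4 → 2 → 1
Total steps = 24

24 steps
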